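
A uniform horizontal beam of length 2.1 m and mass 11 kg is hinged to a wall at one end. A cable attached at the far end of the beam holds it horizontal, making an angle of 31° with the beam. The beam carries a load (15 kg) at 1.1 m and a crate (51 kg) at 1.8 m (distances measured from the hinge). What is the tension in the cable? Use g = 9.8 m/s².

T ≈ 1090 N

Taking torques about the hinge:
Beam weight: 11 × 9.8 = 107.8 N down at 1.05 m → arm 1.05 m, τ = 107.8 × 1.05 = 113.2 N·m clockwise.
Load: 15 × 9.8 = 147 N down at 1.1 m → arm 1.1 m, τ = 147 × 1.1 = 161.7 N·m clockwise.
Crate: 51 × 9.8 = 499.8 N down at 1.8 m → arm 1.8 m, τ = 499.8 × 1.8 = 899.6 N·m clockwise.
Total clockwise load moment = 1174 N·m.
The cable tension T acts at 2.1 m; only its component perpendicular to the beam, T sinθ, produces torque. sin 31° = 0.515.
For rotational equilibrium, T × 2.1 × 0.515 = 1174, so T = 1174 / 1.082 = 1090 N.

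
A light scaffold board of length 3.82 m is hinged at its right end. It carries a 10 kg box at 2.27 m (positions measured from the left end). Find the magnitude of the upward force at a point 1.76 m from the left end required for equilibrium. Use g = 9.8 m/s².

Take moments about the right end.
Box: 10 × 9.8 = 98 N down at 2.27 m → arm 1.55 m, τ = 98 × 1.55 = 151.9 N·m counterclockwise.
Net moment of the loads = 151.9 N·m counterclockwise.
The upward force F acts at a point 1.76 m from the left end, arm 2.06 m, giving F × 2.06 clockwise.
For rotational equilibrium, F × 2.06 = 151.9, so F = 151.9 / 2.06 = 73.7 N.

F ≈ 73.7 N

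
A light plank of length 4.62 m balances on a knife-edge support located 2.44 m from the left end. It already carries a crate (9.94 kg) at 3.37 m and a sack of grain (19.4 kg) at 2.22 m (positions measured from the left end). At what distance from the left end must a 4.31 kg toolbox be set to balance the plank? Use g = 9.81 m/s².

Choose the knife-edge support (at 2.44 m from the left end) as the axis so the support reaction has zero arm there.
Crate: 9.94 × 9.81 = 97.51 N down at 3.37 m → arm 0.93 m, τ = 97.51 × 0.93 = 90.68 N·m clockwise.
Sack of grain: 19.4 × 9.81 = 190.3 N down at 2.22 m → arm 0.22 m, τ = 190.3 × 0.22 = 41.87 N·m counterclockwise.
Net moment of existing loads = 48.81 N·m clockwise.
The toolbox weighs 4.31 × 9.81 = 42.28 N and must supply an equal counterclockwise moment, so its lever arm about the knife-edge support is 48.81 / 42.28 = 1.15 m.
That puts it at 2.44 − 1.15 = 1.29 m from the left end.

x ≈ 1.29 m from the left end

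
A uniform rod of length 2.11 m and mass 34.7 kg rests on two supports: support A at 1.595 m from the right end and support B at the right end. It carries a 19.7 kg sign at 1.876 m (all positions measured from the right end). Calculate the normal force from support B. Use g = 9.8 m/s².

R_B ≈ 81.1 N

Sum moments about support A (its reaction then has zero moment arm).
Beam weight: 34.7 × 9.8 = 340.1 N down at 1.055 m → arm 0.54 m, τ = 340.1 × 0.54 = 183.7 N·m clockwise.
Sign: 19.7 × 9.8 = 193.1 N down at 1.876 m → arm 0.281 m, τ = 193.1 × 0.281 = 54.26 N·m counterclockwise.
Net load moment about support A = 129.4 N·m clockwise.
Reaction R at support B is upward at 0 m, arm 1.595 m → moment R × 1.595 counterclockwise.
Balancing moments: R × 1.595 = 129.4, giving R = 81.1 N.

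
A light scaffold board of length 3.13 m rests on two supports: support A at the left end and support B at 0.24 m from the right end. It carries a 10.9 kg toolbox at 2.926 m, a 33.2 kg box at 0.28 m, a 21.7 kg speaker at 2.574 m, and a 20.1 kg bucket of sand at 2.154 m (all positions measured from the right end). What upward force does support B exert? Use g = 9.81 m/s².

Take moments about support A.
Toolbox: 10.9 × 9.81 = 106.9 N down at 2.926 m → arm 0.204 m, τ = 106.9 × 0.204 = 21.81 N·m clockwise.
Box: 33.2 × 9.81 = 325.7 N down at 0.28 m → arm 2.85 m, τ = 325.7 × 2.85 = 928.2 N·m clockwise.
Speaker: 21.7 × 9.81 = 212.9 N down at 2.574 m → arm 0.556 m, τ = 212.9 × 0.556 = 118.4 N·m clockwise.
Bucket of sand: 20.1 × 9.81 = 197.2 N down at 2.154 m → arm 0.976 m, τ = 197.2 × 0.976 = 192.5 N·m clockwise.
Net load moment about support A = 1261 N·m clockwise.
Reaction R at support B is upward at 0.24 m, arm 2.89 m → moment R × 2.89 counterclockwise.
Setting net torque to zero: R × 2.89 = 1261 → R = 436 N.

R_B ≈ 436 N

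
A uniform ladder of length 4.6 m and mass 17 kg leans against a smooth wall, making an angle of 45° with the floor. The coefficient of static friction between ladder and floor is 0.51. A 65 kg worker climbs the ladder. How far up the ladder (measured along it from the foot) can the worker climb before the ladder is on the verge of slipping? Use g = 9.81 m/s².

Choose the foot of the ladder as the axis so the floor normal and friction both act there and drop out.
Ladder weight 17×9.81 = 166.8 N acts at 2.3 m along the ladder; its horizontal arm is 2.3·cos45° = 1.626 m → τ = 271.2 N·m clockwise.
Worker weight 65×9.81 = 637.6 N at distance d → arm d·cos45° → τ = 637.6·d·0.7071 clockwise.
Wall normal N at the top has arm L sinθ = 3.253 m counterclockwise, so Στ = 0 gives N·3.253 = 271.2 + 450.8·d.
ΣFy = 0 ⇒ N_floor = 804.4 N, so the maximum friction is μ_s·N_floor = 0.51×804.4 = 410.2 N. ΣFx = 0 ⇒ N_wall = f, so at the slipping point N = 410.2 N.
Substituting: 410.2×3.253 = 271.2 + 450.8·d ⇒ d = (1334 − 271.2) / 450.8 = 2.36 m.

d ≈ 2.36 m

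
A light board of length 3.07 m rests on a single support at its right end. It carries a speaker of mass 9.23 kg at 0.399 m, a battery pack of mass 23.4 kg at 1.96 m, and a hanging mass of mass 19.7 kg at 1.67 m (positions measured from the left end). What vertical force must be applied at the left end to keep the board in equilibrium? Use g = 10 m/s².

About the right end:
Speaker: 9.23 × 10 = 92.3 N down at 0.399 m → arm 2.671 m, τ = 92.3 × 2.671 = 246.5 N·m counterclockwise.
Battery pack: 23.4 × 10 = 234 N down at 1.96 m → arm 1.11 m, τ = 234 × 1.11 = 259.7 N·m counterclockwise.
Hanging mass: 19.7 × 10 = 197 N down at 1.67 m → arm 1.4 m, τ = 197 × 1.4 = 275.8 N·m counterclockwise.
Net moment of the loads = 782 N·m counterclockwise.
The upward force F acts at the left end, arm 3.07 m, giving F × 3.07 clockwise.
Στ = 0 ⇒ F × 3.07 = 782 ⇒ F = 782 / 3.07 = 255 N.

F ≈ 255 N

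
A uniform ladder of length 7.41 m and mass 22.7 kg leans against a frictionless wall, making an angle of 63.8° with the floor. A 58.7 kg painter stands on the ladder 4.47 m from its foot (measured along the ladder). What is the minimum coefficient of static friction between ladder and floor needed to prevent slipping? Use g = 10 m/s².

Taking torques about the foot of the ladder:
Ladder weight 22.7×10 = 227 N acts at 3.705 m along the ladder; its horizontal arm is 3.705·cos63.8° = 1.636 m → τ = 371.4 N·m clockwise.
Painter: 58.7×10 = 587 N at 4.47 m → arm 1.974 m → τ = 1159 N·m clockwise.
Wall normal N acts horizontally at the top; its moment arm is the height L sinθ = 7.41·sin63.8° = 6.649 m, counterclockwise.
For rotational equilibrium, N × 6.649 = 1530, so N = 230.1 N.
ΣFx = 0 ⇒ f = N_wall = 230.1 N. ΣFy = 0 ⇒ N_floor = 814 N.
μ_min = f / N_floor = 230.1 / 814 = 0.283.

μ_min ≈ 0.283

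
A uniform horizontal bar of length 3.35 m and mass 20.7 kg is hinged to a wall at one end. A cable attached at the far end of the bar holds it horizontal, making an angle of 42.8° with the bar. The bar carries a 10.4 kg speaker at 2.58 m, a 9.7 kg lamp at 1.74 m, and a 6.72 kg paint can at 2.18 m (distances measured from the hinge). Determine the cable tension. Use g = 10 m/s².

T ≈ 409 N

About the hinge:
Beam weight: 20.7 × 10 = 207 N down at 1.675 m → arm 1.675 m, τ = 207 × 1.675 = 346.7 N·m clockwise.
Speaker: 10.4 × 10 = 104 N down at 2.58 m → arm 2.58 m, τ = 104 × 2.58 = 268.3 N·m clockwise.
Lamp: 9.7 × 10 = 97 N down at 1.74 m → arm 1.74 m, τ = 97 × 1.74 = 168.8 N·m clockwise.
Paint can: 6.72 × 10 = 67.2 N down at 2.18 m → arm 2.18 m, τ = 67.2 × 2.18 = 146.5 N·m clockwise.
Total clockwise load moment = 930.3 N·m.
The cable tension T acts at 3.35 m; only its component perpendicular to the bar, T sinθ, produces torque. sin 42.8° = 0.6794.
For rotational equilibrium, T × 3.35 × 0.6794 = 930.3, so T = 930.3 / 2.276 = 409 N.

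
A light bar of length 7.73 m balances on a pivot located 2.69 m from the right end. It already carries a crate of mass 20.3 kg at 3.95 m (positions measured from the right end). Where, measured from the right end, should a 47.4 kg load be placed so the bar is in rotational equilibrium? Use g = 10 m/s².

x ≈ 2.15 m from the right end

Sum moments about the pivot (at 2.69 m from the right end) (the support reaction has zero arm there).
Crate: 20.3 × 10 = 203 N down at 3.95 m → arm 1.26 m, τ = 203 × 1.26 = 255.8 N·m counterclockwise.
Net moment of existing loads = 255.8 N·m counterclockwise.
The load weighs 47.4 × 10 = 474 N and must supply an equal clockwise moment, so its lever arm about the pivot is 255.8 / 474 = 0.54 m.
That puts it at 2.69 − 0.54 = 2.15 m from the right end.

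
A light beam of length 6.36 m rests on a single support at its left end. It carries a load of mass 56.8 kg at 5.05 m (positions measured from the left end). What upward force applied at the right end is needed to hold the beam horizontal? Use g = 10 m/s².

F ≈ 451 N

Sum moments about the left end (the unknown pivot reaction has zero arm there).
Load: 56.8 × 10 = 568 N down at 5.05 m → arm 5.05 m, τ = 568 × 5.05 = 2868 N·m clockwise.
Net moment of the loads = 2868 N·m clockwise.
The upward force F acts at the right end, arm 6.36 m, giving F × 6.36 counterclockwise.
Balancing moments: F × 6.36 = 2868, giving F = 2868 / 6.36 = 451 N.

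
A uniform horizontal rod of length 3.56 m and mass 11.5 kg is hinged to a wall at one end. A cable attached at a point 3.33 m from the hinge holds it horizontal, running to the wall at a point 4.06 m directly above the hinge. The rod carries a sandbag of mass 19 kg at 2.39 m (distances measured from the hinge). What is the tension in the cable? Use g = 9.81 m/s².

About the hinge:
Beam weight: 11.5 × 9.81 = 112.8 N down at 1.78 m → arm 1.78 m, τ = 112.8 × 1.78 = 200.8 N·m clockwise.
Sandbag: 19 × 9.81 = 186.4 N down at 2.39 m → arm 2.39 m, τ = 186.4 × 2.39 = 445.5 N·m clockwise.
Total clockwise load moment = 646.3 N·m.
The cable tension T acts at 3.33 m; only its component perpendicular to the rod, T sinθ, produces torque. sinθ = h/√(h²+d²) = 4.06/√(4.06²+3.33²) = 0.7732.
Στ = 0 ⇒ T × 3.33 × 0.7732 = 646.3 ⇒ T = 646.3 / 2.575 = 251 N.

T ≈ 251 N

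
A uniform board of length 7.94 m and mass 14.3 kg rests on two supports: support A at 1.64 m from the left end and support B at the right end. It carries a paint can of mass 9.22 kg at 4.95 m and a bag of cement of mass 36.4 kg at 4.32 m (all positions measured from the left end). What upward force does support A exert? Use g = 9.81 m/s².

Taking torques about support B:
Beam weight: 14.3 × 9.81 = 140.3 N down at 3.97 m → arm 3.97 m, τ = 140.3 × 3.97 = 557 N·m counterclockwise.
Paint can: 9.22 × 9.81 = 90.45 N down at 4.95 m → arm 2.99 m, τ = 90.45 × 2.99 = 270.4 N·m counterclockwise.
Bag of cement: 36.4 × 9.81 = 357.1 N down at 4.32 m → arm 3.62 m, τ = 357.1 × 3.62 = 1293 N·m counterclockwise.
Net load moment about support B = 2120 N·m counterclockwise.
Reaction R at support A is upward at 1.64 m, arm 6.3 m → moment R × 6.3 clockwise.
Balancing moments: R × 6.3 = 2120, giving R = 337 N.

R_A ≈ 337 N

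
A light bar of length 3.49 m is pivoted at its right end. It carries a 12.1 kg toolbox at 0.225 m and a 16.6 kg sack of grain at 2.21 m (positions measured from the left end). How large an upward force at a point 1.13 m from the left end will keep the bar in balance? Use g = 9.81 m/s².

F ≈ 253 N

Taking torques about the right end:
Toolbox: 12.1 × 9.81 = 118.7 N down at 0.225 m → arm 3.265 m, τ = 118.7 × 3.265 = 387.6 N·m counterclockwise.
Sack of grain: 16.6 × 9.81 = 162.8 N down at 2.21 m → arm 1.28 m, τ = 162.8 × 1.28 = 208.4 N·m counterclockwise.
Net moment of the loads = 596 N·m counterclockwise.
The upward force F acts at a point 1.13 m from the left end, arm 2.36 m, giving F × 2.36 clockwise.
Στ = 0 ⇒ F × 2.36 = 596 ⇒ F = 596 / 2.36 = 253 N.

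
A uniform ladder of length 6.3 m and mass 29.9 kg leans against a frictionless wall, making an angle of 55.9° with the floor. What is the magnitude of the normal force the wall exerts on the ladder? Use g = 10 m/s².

N_wall ≈ 101 N

Sum moments about the foot of the ladder (the floor normal and friction both act there and drop out).
Ladder weight 29.9×10 = 299 N acts at 3.15 m along the ladder; its horizontal arm is 3.15·cos55.9° = 1.766 m → τ = 528 N·m clockwise.
Wall normal N acts horizontally at the top; its moment arm is the height L sinθ = 6.3·sin55.9° = 5.217 m, counterclockwise.
For rotational equilibrium, N × 5.217 = 528, so N = 101 N.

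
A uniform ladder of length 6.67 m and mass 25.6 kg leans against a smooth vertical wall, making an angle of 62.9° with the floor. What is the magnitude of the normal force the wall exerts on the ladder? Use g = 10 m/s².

About the foot of the ladder:
Ladder weight 25.6×10 = 256 N acts at 3.335 m along the ladder; its horizontal arm is 3.335·cos62.9° = 1.519 m → τ = 388.9 N·m clockwise.
Wall normal N acts horizontally at the top; its moment arm is the height L sinθ = 6.67·sin62.9° = 5.938 m, counterclockwise.
Στ = 0 ⇒ N × 5.938 = 388.9 ⇒ N = 65.5 N.

N_wall ≈ 65.5 N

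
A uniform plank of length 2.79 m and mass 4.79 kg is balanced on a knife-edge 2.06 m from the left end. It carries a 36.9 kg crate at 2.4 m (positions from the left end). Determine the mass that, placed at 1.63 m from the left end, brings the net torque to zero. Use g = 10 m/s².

m ≈ 21.8 kg

Taking torques about the knife-edge (at 2.06 m from the left end):
Beam weight: 4.79 × 10 = 47.9 N down at 1.395 m → arm 0.665 m, τ = 47.9 × 0.665 = 31.85 N·m counterclockwise.
Crate: 36.9 × 10 = 369 N down at 2.4 m → arm 0.34 m, τ = 369 × 0.34 = 125.5 N·m clockwise.
Net moment of known loads = 93.65 N·m clockwise.
An unknown mass m at 1.63 m has arm 0.43 m; its moment is m·g·0.43 counterclockwise.
Balancing moments: m × 10 × 0.43 = 93.65, giving m = 93.65 / (10 × 0.43) = 21.8 kg.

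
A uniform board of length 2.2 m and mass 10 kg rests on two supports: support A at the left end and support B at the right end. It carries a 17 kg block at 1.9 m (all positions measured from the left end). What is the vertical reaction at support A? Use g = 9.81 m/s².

R_A ≈ 71.8 N

About support B:
Beam weight: 10 × 9.81 = 98.1 N down at 1.1 m → arm 1.1 m, τ = 98.1 × 1.1 = 107.9 N·m counterclockwise.
Block: 17 × 9.81 = 166.8 N down at 1.9 m → arm 0.3 m, τ = 166.8 × 0.3 = 50.04 N·m counterclockwise.
Net load moment about support B = 157.9 N·m counterclockwise.
Reaction R at support A is upward at 0 m, arm 2.2 m → moment R × 2.2 clockwise.
Στ = 0 ⇒ R × 2.2 = 157.9 ⇒ R = 71.8 N.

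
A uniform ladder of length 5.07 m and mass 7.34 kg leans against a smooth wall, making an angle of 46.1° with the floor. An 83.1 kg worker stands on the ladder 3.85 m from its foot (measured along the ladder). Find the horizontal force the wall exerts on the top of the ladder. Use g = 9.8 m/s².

Taking torques about the foot of the ladder:
Ladder weight 7.34×9.8 = 71.93 N acts at 2.535 m along the ladder; its horizontal arm is 2.535·cos46.1° = 1.758 m → τ = 126.5 N·m clockwise.
Worker: 83.1×9.8 = 814.4 N at 3.85 m → arm 2.67 m → τ = 2174 N·m clockwise.
Wall normal N acts horizontally at the top; its moment arm is the height L sinθ = 5.07·sin46.1° = 3.653 m, counterclockwise.
For rotational equilibrium, N × 3.653 = 2300, so N = 630 N.

N_wall ≈ 630 N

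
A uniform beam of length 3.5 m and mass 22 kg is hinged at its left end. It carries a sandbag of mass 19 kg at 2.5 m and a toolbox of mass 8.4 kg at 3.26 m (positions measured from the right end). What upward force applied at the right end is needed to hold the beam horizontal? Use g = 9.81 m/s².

Choose the left end as the axis so the unknown pivot reaction has zero arm there.
Beam weight: 22 × 9.81 = 215.8 N down at 1.75 m → arm 1.75 m, τ = 215.8 × 1.75 = 377.7 N·m clockwise.
Sandbag: 19 × 9.81 = 186.4 N down at 2.5 m → arm 1 m, τ = 186.4 × 1 = 186.4 N·m clockwise.
Toolbox: 8.4 × 9.81 = 82.4 N down at 3.26 m → arm 0.24 m, τ = 82.4 × 0.24 = 19.78 N·m clockwise.
Net moment of the loads = 583.9 N·m clockwise.
The upward force F acts at the right end, arm 3.5 m, giving F × 3.5 counterclockwise.
For rotational equilibrium, F × 3.5 = 583.9, so F = 583.9 / 3.5 = 167 N.

F ≈ 167 N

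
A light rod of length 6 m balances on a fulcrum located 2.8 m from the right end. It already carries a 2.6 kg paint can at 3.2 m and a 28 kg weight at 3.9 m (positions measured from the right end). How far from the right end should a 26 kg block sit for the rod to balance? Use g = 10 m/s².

Taking torques about the fulcrum (at 2.8 m from the right end):
Paint can: 2.6 × 10 = 26 N down at 3.2 m → arm 0.4 m, τ = 26 × 0.4 = 10.4 N·m counterclockwise.
Weight: 28 × 10 = 280 N down at 3.9 m → arm 1.1 m, τ = 280 × 1.1 = 308 N·m counterclockwise.
Net moment of existing loads = 318.4 N·m counterclockwise.
The block weighs 26 × 10 = 260 N and must supply an equal clockwise moment, so its lever arm about the fulcrum is 318.4 / 260 = 1.22 m.
That puts it at 2.8 − 1.22 = 1.58 m from the right end.

x ≈ 1.58 m from the right end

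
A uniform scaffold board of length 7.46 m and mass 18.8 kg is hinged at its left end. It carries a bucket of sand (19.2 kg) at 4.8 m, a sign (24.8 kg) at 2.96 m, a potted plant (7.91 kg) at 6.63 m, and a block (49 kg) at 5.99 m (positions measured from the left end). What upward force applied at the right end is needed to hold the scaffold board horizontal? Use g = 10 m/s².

Sum moments about the left end (the unknown pivot reaction has zero arm there).
Beam weight: 18.8 × 10 = 188 N down at 3.73 m → arm 3.73 m, τ = 188 × 3.73 = 701.2 N·m clockwise.
Bucket of sand: 19.2 × 10 = 192 N down at 4.8 m → arm 4.8 m, τ = 192 × 4.8 = 921.6 N·m clockwise.
Sign: 24.8 × 10 = 248 N down at 2.96 m → arm 2.96 m, τ = 248 × 2.96 = 734.1 N·m clockwise.
Potted plant: 7.91 × 10 = 79.1 N down at 6.63 m → arm 6.63 m, τ = 79.1 × 6.63 = 524.4 N·m clockwise.
Block: 49 × 10 = 490 N down at 5.99 m → arm 5.99 m, τ = 490 × 5.99 = 2935 N·m clockwise.
Net moment of the loads = 5816 N·m clockwise.
The upward force F acts at the right end, arm 7.46 m, giving F × 7.46 counterclockwise.
Στ = 0 ⇒ F × 7.46 = 5816 ⇒ F = 5816 / 7.46 = 780 N.

F ≈ 780 N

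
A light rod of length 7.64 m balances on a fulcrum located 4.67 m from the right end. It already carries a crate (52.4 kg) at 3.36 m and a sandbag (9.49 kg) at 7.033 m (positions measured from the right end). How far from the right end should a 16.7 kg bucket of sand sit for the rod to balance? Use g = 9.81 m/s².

Sum moments about the fulcrum (at 4.67 m from the right end) (the support reaction has zero arm there).
Crate: 52.4 × 9.81 = 514 N down at 3.36 m → arm 1.31 m, τ = 514 × 1.31 = 673.3 N·m clockwise.
Sandbag: 9.49 × 9.81 = 93.1 N down at 7.033 m → arm 2.363 m, τ = 93.1 × 2.363 = 220 N·m counterclockwise.
Net moment of existing loads = 453.3 N·m clockwise.
The bucket of sand weighs 16.7 × 9.81 = 163.8 N and must supply an equal counterclockwise moment, so its lever arm about the fulcrum is 453.3 / 163.8 = 2.77 m.
That puts it at 4.67 + 2.77 = 7.44 m from the right end.

x ≈ 7.44 m from the right end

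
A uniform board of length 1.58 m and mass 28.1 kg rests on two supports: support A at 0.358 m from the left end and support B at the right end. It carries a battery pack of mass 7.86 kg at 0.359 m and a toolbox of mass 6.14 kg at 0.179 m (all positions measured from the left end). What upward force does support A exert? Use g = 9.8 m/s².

R_A ≈ 324 N

Take moments about support B.
Beam weight: 28.1 × 9.8 = 275.4 N down at 0.79 m → arm 0.79 m, τ = 275.4 × 0.79 = 217.6 N·m counterclockwise.
Battery pack: 7.86 × 9.8 = 77.03 N down at 0.359 m → arm 1.221 m, τ = 77.03 × 1.221 = 94.05 N·m counterclockwise.
Toolbox: 6.14 × 9.8 = 60.17 N down at 0.179 m → arm 1.401 m, τ = 60.17 × 1.401 = 84.3 N·m counterclockwise.
Net load moment about support B = 395.9 N·m counterclockwise.
Reaction R at support A is upward at 0.358 m, arm 1.222 m → moment R × 1.222 clockwise.
For rotational equilibrium, R × 1.222 = 395.9, so R = 324 N.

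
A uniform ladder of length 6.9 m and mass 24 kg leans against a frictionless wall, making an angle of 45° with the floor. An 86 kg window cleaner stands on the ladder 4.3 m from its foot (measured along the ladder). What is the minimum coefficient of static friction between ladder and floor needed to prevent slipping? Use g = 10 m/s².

μ_min ≈ 0.596

About the foot of the ladder:
Ladder weight 24×10 = 240 N acts at 3.45 m along the ladder; its horizontal arm is 3.45·cos45° = 2.44 m → τ = 585.6 N·m clockwise.
Window cleaner: 86×10 = 860 N at 4.3 m → arm 3.041 m → τ = 2615 N·m clockwise.
Wall normal N acts horizontally at the top; its moment arm is the height L sinθ = 6.9·sin45° = 4.879 m, counterclockwise.
For rotational equilibrium, N × 4.879 = 3201, so N = 656.1 N.
ΣFx = 0 ⇒ f = N_wall = 656.1 N. ΣFy = 0 ⇒ N_floor = 1100 N.
μ_min = f / N_floor = 656.1 / 1100 = 0.596.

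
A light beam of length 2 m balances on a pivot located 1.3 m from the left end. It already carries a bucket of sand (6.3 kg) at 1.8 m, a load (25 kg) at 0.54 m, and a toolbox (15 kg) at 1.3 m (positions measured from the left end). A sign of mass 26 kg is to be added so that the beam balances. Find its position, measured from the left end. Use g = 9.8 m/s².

Taking torques about the pivot (at 1.3 m from the left end):
Bucket of sand: 6.3 × 9.8 = 61.74 N down at 1.8 m → arm 0.5 m, τ = 61.74 × 0.5 = 30.87 N·m clockwise.
Load: 25 × 9.8 = 245 N down at 0.54 m → arm 0.76 m, τ = 245 × 0.76 = 186.2 N·m counterclockwise.
Toolbox: acts at the pivot, moment arm 0 → no torque.
Net moment of existing loads = 155.3 N·m counterclockwise.
The sign weighs 26 × 9.8 = 254.8 N and must supply an equal clockwise moment, so its lever arm about the pivot is 155.3 / 254.8 = 0.609 m.
That puts it at 1.3 + 0.609 = 1.91 m from the left end.

x ≈ 1.91 m from the left end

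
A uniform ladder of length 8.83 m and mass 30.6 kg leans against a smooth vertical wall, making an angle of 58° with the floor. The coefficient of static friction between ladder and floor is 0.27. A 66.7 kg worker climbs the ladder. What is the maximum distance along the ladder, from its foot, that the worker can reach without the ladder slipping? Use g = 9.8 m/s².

Sum moments about the foot of the ladder (the floor normal and friction both act there and drop out).
Ladder weight 30.6×9.8 = 299.9 N acts at 4.415 m along the ladder; its horizontal arm is 4.415·cos58° = 2.34 m → τ = 701.8 N·m clockwise.
Worker weight 66.7×9.8 = 653.7 N at distance d → arm d·cos58° → τ = 653.7·d·0.5299 clockwise.
Wall normal N at the top has arm L sinθ = 7.488 m counterclockwise, so Στ = 0 gives N·7.488 = 701.8 + 346.4·d.
ΣFy = 0 ⇒ N_floor = 953.6 N, so the maximum friction is μ_s·N_floor = 0.27×953.6 = 257.5 N. ΣFx = 0 ⇒ N_wall = f, so at the slipping point N = 257.5 N.
Substituting: 257.5×7.488 = 701.8 + 346.4·d ⇒ d = (1928 − 701.8) / 346.4 = 3.54 m.

d ≈ 3.54 m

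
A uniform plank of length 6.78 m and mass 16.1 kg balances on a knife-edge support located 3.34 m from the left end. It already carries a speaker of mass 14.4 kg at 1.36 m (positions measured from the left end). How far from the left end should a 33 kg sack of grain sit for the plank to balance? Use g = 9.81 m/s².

Take moments about the knife-edge support (at 3.34 m from the left end).
Beam weight: 16.1 × 9.81 = 157.9 N down at 3.39 m → arm 0.05 m, τ = 157.9 × 0.05 = 7.895 N·m clockwise.
Speaker: 14.4 × 9.81 = 141.3 N down at 1.36 m → arm 1.98 m, τ = 141.3 × 1.98 = 279.8 N·m counterclockwise.
Net moment of existing loads = 271.9 N·m counterclockwise.
The sack of grain weighs 33 × 9.81 = 323.7 N and must supply an equal clockwise moment, so its lever arm about the knife-edge support is 271.9 / 323.7 = 0.84 m.
That puts it at 3.34 + 0.84 = 4.18 m from the left end.

x ≈ 4.18 m from the left end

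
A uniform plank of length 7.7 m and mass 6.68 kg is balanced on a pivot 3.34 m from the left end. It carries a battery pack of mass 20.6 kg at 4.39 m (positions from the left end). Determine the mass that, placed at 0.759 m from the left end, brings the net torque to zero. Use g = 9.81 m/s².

m ≈ 9.7 kg

Take moments about the pivot (at 3.34 m from the left end).
Beam weight: 6.68 × 9.81 = 65.53 N down at 3.85 m → arm 0.51 m, τ = 65.53 × 0.51 = 33.42 N·m clockwise.
Battery pack: 20.6 × 9.81 = 202.1 N down at 4.39 m → arm 1.05 m, τ = 202.1 × 1.05 = 212.2 N·m clockwise.
Net moment of known loads = 245.6 N·m clockwise.
An unknown mass m at 0.759 m has arm 2.581 m; its moment is m·g·2.581 counterclockwise.
Στ = 0 ⇒ m × 9.81 × 2.581 = 245.6 ⇒ m = 245.6 / (9.81 × 2.581) = 9.7 kg.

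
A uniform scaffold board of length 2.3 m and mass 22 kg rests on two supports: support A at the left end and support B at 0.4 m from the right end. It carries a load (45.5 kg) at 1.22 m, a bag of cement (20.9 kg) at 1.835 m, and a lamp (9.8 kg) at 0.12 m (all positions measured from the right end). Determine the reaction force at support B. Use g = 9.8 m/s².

Taking torques about support A:
Beam weight: 22 × 9.8 = 215.6 N down at 1.15 m → arm 1.15 m, τ = 215.6 × 1.15 = 247.9 N·m clockwise.
Load: 45.5 × 9.8 = 445.9 N down at 1.22 m → arm 1.08 m, τ = 445.9 × 1.08 = 481.6 N·m clockwise.
Bag of cement: 20.9 × 9.8 = 204.8 N down at 1.835 m → arm 0.465 m, τ = 204.8 × 0.465 = 95.23 N·m clockwise.
Lamp: 9.8 × 9.8 = 96.04 N down at 0.12 m → arm 2.18 m, τ = 96.04 × 2.18 = 209.4 N·m clockwise.
Net load moment about support A = 1034 N·m clockwise.
Reaction R at support B is upward at 0.4 m, arm 1.9 m → moment R × 1.9 counterclockwise.
Στ = 0 ⇒ R × 1.9 = 1034 ⇒ R = 544 N.

R_B ≈ 544 N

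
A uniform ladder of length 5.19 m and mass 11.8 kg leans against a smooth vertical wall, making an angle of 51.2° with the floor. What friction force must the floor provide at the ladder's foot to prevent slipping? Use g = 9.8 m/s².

Take moments about the foot of the ladder.
Ladder weight 11.8×9.8 = 115.6 N acts at 2.595 m along the ladder; its horizontal arm is 2.595·cos51.2° = 1.626 m → τ = 188 N·m clockwise.
Wall normal N acts horizontally at the top; its moment arm is the height L sinθ = 5.19·sin51.2° = 4.045 m, counterclockwise.
For rotational equilibrium, N × 4.045 = 188, so N = 46.5 N.
ΣFx = 0: friction at the foot balances the wall's push, so f = N_wall = 46.5 N.

f ≈ 46.5 N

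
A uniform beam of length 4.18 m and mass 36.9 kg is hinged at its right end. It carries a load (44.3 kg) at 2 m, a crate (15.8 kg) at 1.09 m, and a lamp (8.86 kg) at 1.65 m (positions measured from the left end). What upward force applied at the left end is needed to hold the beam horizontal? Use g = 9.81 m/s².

F ≈ 575 N

Taking torques about the right end:
Beam weight: 36.9 × 9.81 = 362 N down at 2.09 m → arm 2.09 m, τ = 362 × 2.09 = 756.6 N·m counterclockwise.
Load: 44.3 × 9.81 = 434.6 N down at 2 m → arm 2.18 m, τ = 434.6 × 2.18 = 947.4 N·m counterclockwise.
Crate: 15.8 × 9.81 = 155 N down at 1.09 m → arm 3.09 m, τ = 155 × 3.09 = 478.9 N·m counterclockwise.
Lamp: 8.86 × 9.81 = 86.92 N down at 1.65 m → arm 2.53 m, τ = 86.92 × 2.53 = 219.9 N·m counterclockwise.
Net moment of the loads = 2403 N·m counterclockwise.
The upward force F acts at the left end, arm 4.18 m, giving F × 4.18 clockwise.
Balancing moments: F × 4.18 = 2403, giving F = 2403 / 4.18 = 575 N.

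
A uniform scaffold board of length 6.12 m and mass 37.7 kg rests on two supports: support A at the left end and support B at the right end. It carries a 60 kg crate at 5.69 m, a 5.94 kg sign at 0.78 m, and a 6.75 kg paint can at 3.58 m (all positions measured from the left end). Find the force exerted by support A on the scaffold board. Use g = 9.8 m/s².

About support B:
Beam weight: 37.7 × 9.8 = 369.5 N down at 3.06 m → arm 3.06 m, τ = 369.5 × 3.06 = 1131 N·m counterclockwise.
Crate: 60 × 9.8 = 588 N down at 5.69 m → arm 0.43 m, τ = 588 × 0.43 = 252.8 N·m counterclockwise.
Sign: 5.94 × 9.8 = 58.21 N down at 0.78 m → arm 5.34 m, τ = 58.21 × 5.34 = 310.8 N·m counterclockwise.
Paint can: 6.75 × 9.8 = 66.15 N down at 3.58 m → arm 2.54 m, τ = 66.15 × 2.54 = 168 N·m counterclockwise.
Net load moment about support B = 1863 N·m counterclockwise.
Reaction R at support A is upward at 0 m, arm 6.12 m → moment R × 6.12 clockwise.
For rotational equilibrium, R × 6.12 = 1863, so R = 304 N.

R_A ≈ 304 N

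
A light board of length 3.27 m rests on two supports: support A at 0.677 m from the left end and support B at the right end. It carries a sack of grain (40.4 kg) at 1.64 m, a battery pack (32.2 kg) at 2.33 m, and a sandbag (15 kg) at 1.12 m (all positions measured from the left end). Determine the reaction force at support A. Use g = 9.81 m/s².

Take moments about support B.
Sack of grain: 40.4 × 9.81 = 396.3 N down at 1.64 m → arm 1.63 m, τ = 396.3 × 1.63 = 646 N·m counterclockwise.
Battery pack: 32.2 × 9.81 = 315.9 N down at 2.33 m → arm 0.94 m, τ = 315.9 × 0.94 = 296.9 N·m counterclockwise.
Sandbag: 15 × 9.81 = 147.2 N down at 1.12 m → arm 2.15 m, τ = 147.2 × 2.15 = 316.5 N·m counterclockwise.
Net load moment about support B = 1259 N·m counterclockwise.
Reaction R at support A is upward at 0.677 m, arm 2.593 m → moment R × 2.593 clockwise.
For rotational equilibrium, R × 2.593 = 1259, so R = 486 N.

R_A ≈ 486 N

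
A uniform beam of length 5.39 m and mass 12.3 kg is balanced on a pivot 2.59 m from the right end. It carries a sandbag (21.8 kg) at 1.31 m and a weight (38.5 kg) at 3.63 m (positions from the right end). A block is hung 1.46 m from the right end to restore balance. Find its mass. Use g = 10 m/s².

About the pivot (at 2.59 m from the right end):
Beam weight: 12.3 × 10 = 123 N down at 2.695 m → arm 0.105 m, τ = 123 × 0.105 = 12.91 N·m counterclockwise.
Sandbag: 21.8 × 10 = 218 N down at 1.31 m → arm 1.28 m, τ = 218 × 1.28 = 279 N·m clockwise.
Weight: 38.5 × 10 = 385 N down at 3.63 m → arm 1.04 m, τ = 385 × 1.04 = 400.4 N·m counterclockwise.
Net moment of known loads = 134.3 N·m counterclockwise.
An unknown mass m at 1.46 m has arm 1.13 m; its moment is m·g·1.13 clockwise.
Balancing moments: m × 10 × 1.13 = 134.3, giving m = 134.3 / (10 × 1.13) = 11.9 kg.

m ≈ 11.9 kg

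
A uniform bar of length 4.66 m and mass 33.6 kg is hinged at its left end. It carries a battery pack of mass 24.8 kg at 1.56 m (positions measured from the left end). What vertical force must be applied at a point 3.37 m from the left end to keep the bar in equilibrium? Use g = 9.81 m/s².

F ≈ 341 N

Take moments about the left end.
Beam weight: 33.6 × 9.81 = 329.6 N down at 2.33 m → arm 2.33 m, τ = 329.6 × 2.33 = 768 N·m clockwise.
Battery pack: 24.8 × 9.81 = 243.3 N down at 1.56 m → arm 1.56 m, τ = 243.3 × 1.56 = 379.5 N·m clockwise.
Net moment of the loads = 1148 N·m clockwise.
The upward force F acts at a point 3.37 m from the left end, arm 3.37 m, giving F × 3.37 counterclockwise.
Balancing moments: F × 3.37 = 1148, giving F = 1148 / 3.37 = 341 N.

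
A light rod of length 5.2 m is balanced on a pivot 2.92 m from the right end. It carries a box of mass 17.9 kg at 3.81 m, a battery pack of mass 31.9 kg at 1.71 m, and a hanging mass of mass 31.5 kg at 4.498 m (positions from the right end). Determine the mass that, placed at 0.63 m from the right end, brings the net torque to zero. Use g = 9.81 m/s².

m ≈ 11.8 kg

Choose the pivot (at 2.92 m from the right end) as the axis so the support reaction has zero arm there.
Box: 17.9 × 9.81 = 175.6 N down at 3.81 m → arm 0.89 m, τ = 175.6 × 0.89 = 156.3 N·m counterclockwise.
Battery pack: 31.9 × 9.81 = 312.9 N down at 1.71 m → arm 1.21 m, τ = 312.9 × 1.21 = 378.6 N·m clockwise.
Hanging mass: 31.5 × 9.81 = 309 N down at 4.498 m → arm 1.578 m, τ = 309 × 1.578 = 487.6 N·m counterclockwise.
Net moment of known loads = 265.3 N·m counterclockwise.
An unknown mass m at 0.63 m has arm 2.29 m; its moment is m·g·2.29 clockwise.
Στ = 0 ⇒ m × 9.81 × 2.29 = 265.3 ⇒ m = 265.3 / (9.81 × 2.29) = 11.8 kg.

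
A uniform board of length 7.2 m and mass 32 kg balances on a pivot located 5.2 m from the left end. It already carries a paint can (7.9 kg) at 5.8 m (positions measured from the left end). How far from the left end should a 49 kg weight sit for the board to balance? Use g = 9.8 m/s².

Sum moments about the pivot (at 5.2 m from the left end) (the support reaction has zero arm there).
Beam weight: 32 × 9.8 = 313.6 N down at 3.6 m → arm 1.6 m, τ = 313.6 × 1.6 = 501.8 N·m counterclockwise.
Paint can: 7.9 × 9.8 = 77.42 N down at 5.8 m → arm 0.6 m, τ = 77.42 × 0.6 = 46.45 N·m clockwise.
Net moment of existing loads = 455.4 N·m counterclockwise.
The weight weighs 49 × 9.8 = 480.2 N and must supply an equal clockwise moment, so its lever arm about the pivot is 455.4 / 480.2 = 0.948 m.
That puts it at 5.2 + 0.948 = 6.15 m from the left end.

x ≈ 6.15 m from the left end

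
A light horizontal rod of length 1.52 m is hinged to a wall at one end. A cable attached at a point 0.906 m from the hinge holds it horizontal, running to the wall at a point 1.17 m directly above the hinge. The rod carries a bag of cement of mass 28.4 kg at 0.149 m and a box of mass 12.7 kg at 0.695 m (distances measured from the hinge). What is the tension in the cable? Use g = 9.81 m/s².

T ≈ 179 N

Taking torques about the hinge:
Bag of cement: 28.4 × 9.81 = 278.6 N down at 0.149 m → arm 0.149 m, τ = 278.6 × 0.149 = 41.51 N·m clockwise.
Box: 12.7 × 9.81 = 124.6 N down at 0.695 m → arm 0.695 m, τ = 124.6 × 0.695 = 86.6 N·m clockwise.
Total clockwise load moment = 128.1 N·m.
The cable tension T acts at 0.906 m; only its component perpendicular to the rod, T sinθ, produces torque. sinθ = h/√(h²+d²) = 1.17/√(1.17²+0.906²) = 0.7907.
Balancing moments: T × 0.906 × 0.7907 = 128.1, giving T = 128.1 / 0.7164 = 179 N.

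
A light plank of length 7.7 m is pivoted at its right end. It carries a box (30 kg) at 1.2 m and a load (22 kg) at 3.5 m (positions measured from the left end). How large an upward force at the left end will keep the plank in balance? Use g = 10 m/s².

F ≈ 373 N

Taking torques about the right end:
Box: 30 × 10 = 300 N down at 1.2 m → arm 6.5 m, τ = 300 × 6.5 = 1950 N·m counterclockwise.
Load: 22 × 10 = 220 N down at 3.5 m → arm 4.2 m, τ = 220 × 4.2 = 924 N·m counterclockwise.
Net moment of the loads = 2874 N·m counterclockwise.
The upward force F acts at the left end, arm 7.7 m, giving F × 7.7 clockwise.
For rotational equilibrium, F × 7.7 = 2874, so F = 2874 / 7.7 = 373 N.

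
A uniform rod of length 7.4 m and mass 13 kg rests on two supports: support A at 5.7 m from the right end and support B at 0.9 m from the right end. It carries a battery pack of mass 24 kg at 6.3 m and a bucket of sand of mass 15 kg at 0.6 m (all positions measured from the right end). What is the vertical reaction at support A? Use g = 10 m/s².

R_A ≈ 336 N

Take moments about support B.
Beam weight: 13 × 10 = 130 N down at 3.7 m → arm 2.8 m, τ = 130 × 2.8 = 364 N·m counterclockwise.
Battery pack: 24 × 10 = 240 N down at 6.3 m → arm 5.4 m, τ = 240 × 5.4 = 1296 N·m counterclockwise.
Bucket of sand: 15 × 10 = 150 N down at 0.6 m → arm 0.3 m, τ = 150 × 0.3 = 45 N·m clockwise.
Net load moment about support B = 1615 N·m counterclockwise.
Reaction R at support A is upward at 5.7 m, arm 4.8 m → moment R × 4.8 clockwise.
Setting net torque to zero: R × 4.8 = 1615 → R = 336 N.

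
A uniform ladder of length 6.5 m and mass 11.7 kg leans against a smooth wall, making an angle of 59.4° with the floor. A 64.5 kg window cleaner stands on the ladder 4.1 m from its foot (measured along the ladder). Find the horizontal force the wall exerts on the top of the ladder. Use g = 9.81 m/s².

N_wall ≈ 270 N

Take moments about the foot of the ladder.
Ladder weight 11.7×9.81 = 114.8 N acts at 3.25 m along the ladder; its horizontal arm is 3.25·cos59.4° = 1.654 m → τ = 189.9 N·m clockwise.
Window cleaner: 64.5×9.81 = 632.7 N at 4.1 m → arm 2.087 m → τ = 1320 N·m clockwise.
Wall normal N acts horizontally at the top; its moment arm is the height L sinθ = 6.5·sin59.4° = 5.595 m, counterclockwise.
For rotational equilibrium, N × 5.595 = 1510, so N = 270 N.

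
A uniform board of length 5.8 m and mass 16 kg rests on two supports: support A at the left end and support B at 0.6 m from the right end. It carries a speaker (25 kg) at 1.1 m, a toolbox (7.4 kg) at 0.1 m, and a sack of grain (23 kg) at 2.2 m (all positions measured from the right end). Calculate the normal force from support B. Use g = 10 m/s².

R_B ≈ 556 N

Sum moments about support A (its reaction then has zero moment arm).
Beam weight: 16 × 10 = 160 N down at 2.9 m → arm 2.9 m, τ = 160 × 2.9 = 464 N·m clockwise.
Speaker: 25 × 10 = 250 N down at 1.1 m → arm 4.7 m, τ = 250 × 4.7 = 1175 N·m clockwise.
Toolbox: 7.4 × 10 = 74 N down at 0.1 m → arm 5.7 m, τ = 74 × 5.7 = 421.8 N·m clockwise.
Sack of grain: 23 × 10 = 230 N down at 2.2 m → arm 3.6 m, τ = 230 × 3.6 = 828 N·m clockwise.
Net load moment about support A = 2889 N·m clockwise.
Reaction R at support B is upward at 0.6 m, arm 5.2 m → moment R × 5.2 counterclockwise.
For rotational equilibrium, R × 5.2 = 2889, so R = 556 N.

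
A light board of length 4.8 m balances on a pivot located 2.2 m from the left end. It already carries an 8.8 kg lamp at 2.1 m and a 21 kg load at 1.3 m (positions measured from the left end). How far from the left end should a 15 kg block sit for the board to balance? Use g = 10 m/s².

Choose the pivot (at 2.2 m from the left end) as the axis so the support reaction has zero arm there.
Lamp: 8.8 × 10 = 88 N down at 2.1 m → arm 0.1 m, τ = 88 × 0.1 = 8.8 N·m counterclockwise.
Load: 21 × 10 = 210 N down at 1.3 m → arm 0.9 m, τ = 210 × 0.9 = 189 N·m counterclockwise.
Net moment of existing loads = 197.8 N·m counterclockwise.
The block weighs 15 × 10 = 150 N and must supply an equal clockwise moment, so its lever arm about the pivot is 197.8 / 150 = 1.32 m.
That puts it at 2.2 + 1.32 = 3.52 m from the left end.

x ≈ 3.52 m from the left end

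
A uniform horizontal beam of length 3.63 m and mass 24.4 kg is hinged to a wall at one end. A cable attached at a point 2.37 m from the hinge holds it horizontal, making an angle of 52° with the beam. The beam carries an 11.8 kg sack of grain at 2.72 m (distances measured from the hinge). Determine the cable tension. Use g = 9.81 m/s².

Choose the hinge as the axis so the unknown hinge reaction has zero arm there.
Beam weight: 24.4 × 9.81 = 239.4 N down at 1.815 m → arm 1.815 m, τ = 239.4 × 1.815 = 434.5 N·m clockwise.
Sack of grain: 11.8 × 9.81 = 115.8 N down at 2.72 m → arm 2.72 m, τ = 115.8 × 2.72 = 315 N·m clockwise.
Total clockwise load moment = 749.5 N·m.
The cable tension T acts at 2.37 m; only its component perpendicular to the beam, T sinθ, produces torque. sin 52° = 0.788.
Balancing moments: T × 2.37 × 0.788 = 749.5, giving T = 749.5 / 1.868 = 401 N.

T ≈ 401 N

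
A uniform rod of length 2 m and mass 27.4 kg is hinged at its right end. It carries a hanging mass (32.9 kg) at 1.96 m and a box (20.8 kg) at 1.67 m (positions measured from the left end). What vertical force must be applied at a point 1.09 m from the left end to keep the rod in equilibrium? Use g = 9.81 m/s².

F ≈ 384 N

Take moments about the right end.
Beam weight: 27.4 × 9.81 = 268.8 N down at 1 m → arm 1 m, τ = 268.8 × 1 = 268.8 N·m counterclockwise.
Hanging mass: 32.9 × 9.81 = 322.7 N down at 1.96 m → arm 0.04 m, τ = 322.7 × 0.04 = 12.91 N·m counterclockwise.
Box: 20.8 × 9.81 = 204 N down at 1.67 m → arm 0.33 m, τ = 204 × 0.33 = 67.32 N·m counterclockwise.
Net moment of the loads = 349 N·m counterclockwise.
The upward force F acts at a point 1.09 m from the left end, arm 0.91 m, giving F × 0.91 clockwise.
Balancing moments: F × 0.91 = 349, giving F = 349 / 0.91 = 384 N.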